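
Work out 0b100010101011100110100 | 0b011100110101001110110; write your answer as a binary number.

OR bit by bit (1 where either bit is 1):
  100010101011100110100
| 011100110101001110110
= 111110111111101110110

0b111110111111101110110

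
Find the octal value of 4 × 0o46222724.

0o231113520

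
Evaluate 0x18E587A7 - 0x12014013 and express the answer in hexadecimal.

0x6E44794

Subtract column by column in base 16:
  7-3 → 4
  A-1 → 9
  7-0 → 7
  8-4 → 4
  5-1 → 4
  E-0 → E
  8-2 → 6
  1-1 → 0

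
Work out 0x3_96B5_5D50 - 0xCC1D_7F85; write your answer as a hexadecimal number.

0x2CA97DDCB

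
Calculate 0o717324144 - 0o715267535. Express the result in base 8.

0o2034407

Subtract column by column in base 8:
  4-5 → 7 (borrow)
  4-3-1 → 0
  1-5 → 4 (borrow)
  4-7-1 → 4 (borrow)
  2-6-1 → 3 (borrow)
  3-2-1 → 0
  7-5 → 2
  1-1 → 0
  7-7 → 0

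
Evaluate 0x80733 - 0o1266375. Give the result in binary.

0x80733 = 0b10000000011100110011 in binary.
0o1266375 = 0b1010110110011111101 in binary.
Subtract column by column in base 2:
  1-1 → 0
  1-0 → 1
  0-1 → 1 (borrow)
  0-1-1 → 0 (borrow)
  1-1-1 → 1 (borrow)
  1-1-1 → 1 (borrow)
  0-1-1 → 0 (borrow)
  0-1-1 → 0 (borrow)
  1-0-1 → 0
  1-0 → 1
  1-1 → 0
  0-1 → 1 (borrow)
  0-0-1 → 1 (borrow)
  0-1-1 → 0 (borrow)
  0-1-1 → 0 (borrow)
  0-0-1 → 1 (borrow)
  0-1-1 → 0 (borrow)
  0-0-1 → 1 (borrow)
  0-1-1 → 0 (borrow)
  1-0-1 → 0

0b101001101000110110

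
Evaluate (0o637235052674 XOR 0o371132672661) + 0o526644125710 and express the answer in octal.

First 0o637235052674 XOR 0o371132672661 = 0o546307620015.
Add column by column in base 8, right to left:
  5+0 = 5
  1+1 = 2
  0+7 = 7
  0+5 = 5
  2+2 = 4
  6+1 = 7
  7+4 = 3 carry 1
  0+4+1 = 5
  3+6 = 1 carry 1
  6+6+1 = 5 carry 1
  4+2+1 = 7
  5+5 = 2 carry 1
  final carry 1

0o1275153745725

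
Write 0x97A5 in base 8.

0o113645

Expand each hex digit to 4 bits: 9=1001 7=0111 A=1010 5=0101.
Group the bits in threes: 001 001 011 110 100 101 → 113645.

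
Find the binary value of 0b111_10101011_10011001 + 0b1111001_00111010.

0b10000010010011010011

Add column by column in base 2, right to left:
  1+0 = 1
  0+1 = 1
  0+0 = 0
  1+1 = 0 carry 1
  1+1+1 = 1 carry 1
  0+1+1 = 0 carry 1
  0+0+1 = 1
  1+0 = 1
  1+1 = 0 carry 1
  1+0+1 = 0 carry 1
  0+0+1 = 1
  1+1 = 0 carry 1
  0+1+1 = 0 carry 1
  1+1+1 = 1 carry 1
  0+1+1 = 0 carry 1
  1+0+1 = 0 carry 1
  1+0+1 = 0 carry 1
  1+0+1 = 0 carry 1
  1+0+1 = 0 carry 1
  final carry 1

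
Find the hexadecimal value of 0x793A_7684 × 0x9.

Multiply each base-16 digit by 9, carrying:
  4×9 = 36 → write 4 carry 2
  8×9+2 = 74 → write A carry 4
  6×9+4 = 58 → write A carry 3
  7×9+3 = 66 → write 2 carry 4
  A×9+4 = 94 → write E carry 5
  3×9+5 = 32 → write 0 carry 2
  9×9+2 = 83 → write 3 carry 5
  7×9+5 = 68 → write 4 carry 4
  remaining carry: 4

0x4430E2AA4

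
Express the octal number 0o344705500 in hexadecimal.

Each octal digit is 3 bits: 3=011 4=100 4=100 7=111 0=000 5=101 5=101 0=000 0=000.
Group the bits into nibbles: 0011 1001 0011 1000 1011 0100 0000 → 3938b40.

0x3938b40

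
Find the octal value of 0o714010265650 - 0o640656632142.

0o53131433506

Subtract column by column in base 8:
  0-2 → 6 (borrow)
  5-4-1 → 0
  6-1 → 5
  5-2 → 3
  6-3 → 3
  2-6 → 4 (borrow)
  0-6-1 → 1 (borrow)
  1-5-1 → 3 (borrow)
  0-6-1 → 1 (borrow)
  4-0-1 → 3
  1-4 → 5 (borrow)
  7-6-1 → 0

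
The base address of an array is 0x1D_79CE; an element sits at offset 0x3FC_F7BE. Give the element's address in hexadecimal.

0x41A718C

Add column by column in base 16, right to left:
  E+E = C carry 1
  C+B+1 = 8 carry 1
  9+7+1 = 1 carry 1
  7+F+1 = 7 carry 1
  D+C+1 = A carry 1
  1+F+1 = 1 carry 1
  0+3+1 = 4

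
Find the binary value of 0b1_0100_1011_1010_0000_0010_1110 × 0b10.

Multiply each base-2 digit by 2, carrying:
  0×2 = 0 → write 0
  1×2 = 2 → write 0 carry 1
  1×2+1 = 3 → write 1 carry 1
  1×2+1 = 3 → write 1 carry 1
  0×2+1 = 1 → write 1
  1×2 = 2 → write 0 carry 1
  0×2+1 = 1 → write 1
  0×2 = 0 → write 0
  0×2 = 0 → write 0
  0×2 = 0 → write 0
  0×2 = 0 → write 0
  0×2 = 0 → write 0
  0×2 = 0 → write 0
  1×2 = 2 → write 0 carry 1
  0×2+1 = 1 → write 1
  1×2 = 2 → write 0 carry 1
  1×2+1 = 3 → write 1 carry 1
  1×2+1 = 3 → write 1 carry 1
  0×2+1 = 1 → write 1
  1×2 = 2 → write 0 carry 1
  0×2+1 = 1 → write 1
  0×2 = 0 → write 0
  1×2 = 2 → write 0 carry 1
  0×2+1 = 1 → write 1
  1×2 = 2 → write 0 carry 1
  remaining carry: 1

0b10100101110100000001011100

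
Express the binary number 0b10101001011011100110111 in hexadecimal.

0x54B737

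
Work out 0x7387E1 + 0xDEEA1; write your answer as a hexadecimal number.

0x817682

Add column by column in base 16, right to left:
  1+1 = 2
  E+A = 8 carry 1
  7+E+1 = 6 carry 1
  8+E+1 = 7 carry 1
  3+D+1 = 1 carry 1
  7+0+1 = 8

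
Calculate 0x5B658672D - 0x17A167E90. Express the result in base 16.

Subtract column by column in base 16:
  D-0 → D
  2-9 → 9 (borrow)
  7-E-1 → 8 (borrow)
  6-7-1 → E (borrow)
  8-6-1 → 1
  5-1 → 4
  6-A → C (borrow)
  B-7-1 → 3
  5-1 → 4

0x43C41E89D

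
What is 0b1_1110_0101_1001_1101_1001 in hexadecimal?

Group the bits into nibbles: 0001 1110 0101 1001 1101 1001 → 1E59D9.

0x1E59D9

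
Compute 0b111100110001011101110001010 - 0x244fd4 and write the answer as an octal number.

0b111100110001011101110001010 = 0o746135612 in octal.
0x244fd4 = 0o11047724 in octal.
Subtract column by column in base 8:
  2-4 → 6 (borrow)
  1-2-1 → 6 (borrow)
  6-7-1 → 6 (borrow)
  5-7-1 → 5 (borrow)
  3-4-1 → 6 (borrow)
  1-0-1 → 0
  6-1 → 5
  4-1 → 3
  7-0 → 7

0o735065666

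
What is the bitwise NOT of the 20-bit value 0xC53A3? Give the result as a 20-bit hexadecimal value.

0x3AC5C

Each hex digit d becomes F−d:
  C→3, 5→A, 3→C, A→5, 3→C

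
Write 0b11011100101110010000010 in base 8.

Group the bits in threes: 011 011 100 101 110 010 000 010 → 33456202.

0o33456202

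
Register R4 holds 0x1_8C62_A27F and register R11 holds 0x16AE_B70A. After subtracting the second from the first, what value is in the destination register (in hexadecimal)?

0x175B3EB75

Subtract column by column in base 16:
  F-A → 5
  7-0 → 7
  2-7 → B (borrow)
  A-B-1 → E (borrow)
  2-E-1 → 3 (borrow)
  6-A-1 → B (borrow)
  C-6-1 → 5
  8-1 → 7
  1-0 → 1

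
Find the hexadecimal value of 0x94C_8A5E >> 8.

Shifting right by 8 bits = 2 hex digits: drop the last 2.

0x94C8A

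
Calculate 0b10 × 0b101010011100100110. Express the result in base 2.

Multiply each base-2 digit by 2, carrying:
  0×2 = 0 → write 0
  1×2 = 2 → write 0 carry 1
  1×2+1 = 3 → write 1 carry 1
  0×2+1 = 1 → write 1
  0×2 = 0 → write 0
  1×2 = 2 → write 0 carry 1
  0×2+1 = 1 → write 1
  0×2 = 0 → write 0
  1×2 = 2 → write 0 carry 1
  1×2+1 = 3 → write 1 carry 1
  1×2+1 = 3 → write 1 carry 1
  0×2+1 = 1 → write 1
  0×2 = 0 → write 0
  1×2 = 2 → write 0 carry 1
  0×2+1 = 1 → write 1
  1×2 = 2 → write 0 carry 1
  0×2+1 = 1 → write 1
  1×2 = 2 → write 0 carry 1
  remaining carry: 1

0b1010100111001001100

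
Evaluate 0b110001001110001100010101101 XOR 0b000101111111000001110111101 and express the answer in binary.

XOR bit by bit (1 where the bits differ):
  110001001110001100010101101
^ 000101111111000001110111101
= 110100110001001101100010000

0b110100110001001101100010000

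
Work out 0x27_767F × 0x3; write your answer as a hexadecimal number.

Multiply each base-16 digit by 3, carrying:
  F×3 = 45 → write D carry 2
  7×3+2 = 23 → write 7 carry 1
  6×3+1 = 19 → write 3 carry 1
  7×3+1 = 22 → write 6 carry 1
  7×3+1 = 22 → write 6 carry 1
  2×3+1 = 7 → write 7

0x76637D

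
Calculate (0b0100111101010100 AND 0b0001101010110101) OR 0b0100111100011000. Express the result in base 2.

0b100111100011100

0b0100111101010100 AND 0b0001101010110101 = 0b0000101000010100.
Then OR with 0b0100111100011000.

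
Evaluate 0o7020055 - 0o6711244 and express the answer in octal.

Subtract column by column in base 8:
  5-4 → 1
  5-4 → 1
  0-2 → 6 (borrow)
  0-1-1 → 6 (borrow)
  2-1-1 → 0
  0-7 → 1 (borrow)
  7-6-1 → 0

0o106611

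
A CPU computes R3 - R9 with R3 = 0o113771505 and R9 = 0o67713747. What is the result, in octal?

Subtract column by column in base 8:
  5-7 → 6 (borrow)
  0-4-1 → 3 (borrow)
  5-7-1 → 5 (borrow)
  1-3-1 → 5 (borrow)
  7-1-1 → 5
  7-7 → 0
  3-7 → 4 (borrow)
  1-6-1 → 2 (borrow)
  1-0-1 → 0

0o24055536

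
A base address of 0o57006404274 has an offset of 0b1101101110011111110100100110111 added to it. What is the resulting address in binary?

0o57006404274 = 0b101111000000110100000100010111100 in binary.
Add column by column in base 2, right to left:
  0+1 = 1
  0+1 = 1
  1+1 = 0 carry 1
  1+0+1 = 0 carry 1
  1+1+1 = 1 carry 1
  1+1+1 = 1 carry 1
  0+0+1 = 1
  1+0 = 1
  0+1 = 1
  0+0 = 0
  0+0 = 0
  1+1 = 0 carry 1
  0+0+1 = 1
  0+1 = 1
  0+1 = 1
  0+1 = 1
  0+1 = 1
  1+1 = 0 carry 1
  0+1+1 = 0 carry 1
  1+1+1 = 1 carry 1
  1+0+1 = 0 carry 1
  0+0+1 = 1
  0+1 = 1
  0+1 = 1
  0+1 = 1
  0+0 = 0
  0+1 = 1
  1+1 = 0 carry 1
  1+0+1 = 0 carry 1
  1+1+1 = 1 carry 1
  1+1+1 = 1 carry 1
  0+0+1 = 1
  1+0 = 1

0b111100101111010011111000111110011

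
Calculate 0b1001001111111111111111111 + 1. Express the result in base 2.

0b1001010000000000000000000

The trailing 19 digits are 1 (max in base 2), so adding 1 cascades: they roll to 0 and the next digit up increments.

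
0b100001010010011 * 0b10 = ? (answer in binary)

Multiply each base-2 digit by 2, carrying:
  1×2 = 2 → write 0 carry 1
  1×2+1 = 3 → write 1 carry 1
  0×2+1 = 1 → write 1
  0×2 = 0 → write 0
  1×2 = 2 → write 0 carry 1
  0×2+1 = 1 → write 1
  0×2 = 0 → write 0
  1×2 = 2 → write 0 carry 1
  0×2+1 = 1 → write 1
  1×2 = 2 → write 0 carry 1
  0×2+1 = 1 → write 1
  0×2 = 0 → write 0
  0×2 = 0 → write 0
  0×2 = 0 → write 0
  1×2 = 2 → write 0 carry 1
  remaining carry: 1

0b1000010100100110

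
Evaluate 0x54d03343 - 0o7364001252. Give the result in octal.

0x54d03343 = 0o12464031503 in octal.
Subtract column by column in base 8:
  3-2 → 1
  0-5 → 3 (borrow)
  5-2-1 → 2
  1-1 → 0
  3-0 → 3
  0-0 → 0
  4-4 → 0
  6-6 → 0
  4-3 → 1
  2-7 → 3 (borrow)
  1-0-1 → 0

0o3100030231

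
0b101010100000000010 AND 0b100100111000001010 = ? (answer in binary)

0b100000100000000010

AND bit by bit (1 only where both bits are 1):
  101010100000000010
& 100100111000001010
= 100000100000000010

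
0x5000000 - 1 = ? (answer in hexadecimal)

The trailing 6 digits are 0, so subtracting 1 borrows through: they become F and the next digit up decrements.

0x4FFFFFF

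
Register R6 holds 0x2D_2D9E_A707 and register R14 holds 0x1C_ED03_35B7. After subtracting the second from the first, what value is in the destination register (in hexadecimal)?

Subtract column by column in base 16:
  7-7 → 0
  0-B → 5 (borrow)
  7-5-1 → 1
  A-3 → 7
  E-3 → B
  9-0 → 9
  D-D → 0
  2-E → 4 (borrow)
  D-C-1 → 0
  2-1 → 1

0x10409B7150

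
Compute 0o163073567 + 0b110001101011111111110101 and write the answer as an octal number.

0b110001101011111111110101 = 0o61537765 in octal.
Add column by column in base 8, right to left:
  7+5 = 4 carry 1
  6+6+1 = 5 carry 1
  5+7+1 = 5 carry 1
  3+7+1 = 3 carry 1
  7+3+1 = 3 carry 1
  0+5+1 = 6
  3+1 = 4
  6+6 = 4 carry 1
  1+0+1 = 2

0o244633554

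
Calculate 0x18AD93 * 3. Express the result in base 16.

0x4A08B9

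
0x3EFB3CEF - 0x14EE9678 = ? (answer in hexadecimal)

0x2A0CA677

Subtract column by column in base 16:
  F-8 → 7
  E-7 → 7
  C-6 → 6
  3-9 → A (borrow)
  B-E-1 → C (borrow)
  F-E-1 → 0
  E-4 → A
  3-1 → 2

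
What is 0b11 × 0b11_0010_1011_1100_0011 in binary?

Multiply each base-2 digit by 3, carrying:
  1×3 = 3 → write 1 carry 1
  1×3+1 = 4 → write 0 carry 2
  0×3+2 = 2 → write 0 carry 1
  0×3+1 = 1 → write 1
  0×3 = 0 → write 0
  0×3 = 0 → write 0
  1×3 = 3 → write 1 carry 1
  1×3+1 = 4 → write 0 carry 2
  1×3+2 = 5 → write 1 carry 2
  1×3+2 = 5 → write 1 carry 2
  0×3+2 = 2 → write 0 carry 1
  1×3+1 = 4 → write 0 carry 2
  0×3+2 = 2 → write 0 carry 1
  1×3+1 = 4 → write 0 carry 2
  0×3+2 = 2 → write 0 carry 1
  0×3+1 = 1 → write 1
  1×3 = 3 → write 1 carry 1
  1×3+1 = 4 → write 0 carry 2
  remaining carry: 10

0b10011000001101001001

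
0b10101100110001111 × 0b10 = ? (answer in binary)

0b101011001100011110

Multiply each base-2 digit by 2, carrying:
  1×2 = 2 → write 0 carry 1
  1×2+1 = 3 → write 1 carry 1
  1×2+1 = 3 → write 1 carry 1
  1×2+1 = 3 → write 1 carry 1
  0×2+1 = 1 → write 1
  0×2 = 0 → write 0
  0×2 = 0 → write 0
  1×2 = 2 → write 0 carry 1
  1×2+1 = 3 → write 1 carry 1
  0×2+1 = 1 → write 1
  0×2 = 0 → write 0
  1×2 = 2 → write 0 carry 1
  1×2+1 = 3 → write 1 carry 1
  0×2+1 = 1 → write 1
  1×2 = 2 → write 0 carry 1
  0×2+1 = 1 → write 1
  1×2 = 2 → write 0 carry 1
  remaining carry: 1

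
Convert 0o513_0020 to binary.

0b101001011000000010000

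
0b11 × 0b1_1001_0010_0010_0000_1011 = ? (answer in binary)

Multiply each base-2 digit by 3, carrying:
  1×3 = 3 → write 1 carry 1
  1×3+1 = 4 → write 0 carry 2
  0×3+2 = 2 → write 0 carry 1
  1×3+1 = 4 → write 0 carry 2
  0×3+2 = 2 → write 0 carry 1
  0×3+1 = 1 → write 1
  0×3 = 0 → write 0
  0×3 = 0 → write 0
  0×3 = 0 → write 0
  1×3 = 3 → write 1 carry 1
  0×3+1 = 1 → write 1
  0×3 = 0 → write 0
  0×3 = 0 → write 0
  1×3 = 3 → write 1 carry 1
  0×3+1 = 1 → write 1
  0×3 = 0 → write 0
  1×3 = 3 → write 1 carry 1
  0×3+1 = 1 → write 1
  0×3 = 0 → write 0
  1×3 = 3 → write 1 carry 1
  1×3+1 = 4 → write 0 carry 2
  remaining carry: 10

0b10010110110011000100001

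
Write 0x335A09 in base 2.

Expand each hex digit to 4 bits: 3=0011 3=0011 5=0101 A=1010 0=0000 9=1001.

0b1100110101101000001001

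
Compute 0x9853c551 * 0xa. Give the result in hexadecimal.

Multiply each base-16 digit by 10, carrying:
  1×10 = 10 → write a
  5×10 = 50 → write 2 carry 3
  5×10+3 = 53 → write 5 carry 3
  c×10+3 = 123 → write b carry 7
  3×10+7 = 37 → write 5 carry 2
  5×10+2 = 52 → write 4 carry 3
  8×10+3 = 83 → write 3 carry 5
  9×10+5 = 95 → write f carry 5
  remaining carry: 5

0x5f345b52a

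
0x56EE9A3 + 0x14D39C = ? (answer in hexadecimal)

Add column by column in base 16, right to left:
  3+C = F
  A+9 = 3 carry 1
  9+3+1 = D
  E+D = B carry 1
  E+4+1 = 3 carry 1
  6+1+1 = 8
  5+0 = 5

0x583BD3F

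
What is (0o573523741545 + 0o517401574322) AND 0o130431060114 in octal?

Add column by column in base 8, right to left:
  5+2 = 7
  4+2 = 6
  5+3 = 0 carry 1
  1+4+1 = 6
  4+7 = 3 carry 1
  7+5+1 = 5 carry 1
  3+1+1 = 5
  2+0 = 2
  5+4 = 1 carry 1
  3+7+1 = 3 carry 1
  7+1+1 = 1 carry 1
  5+5+1 = 3 carry 1
  final carry 1
Sum = 0o1313125536067; now AND with 0o130431060114:
  1&0=0, 3&1=1, 1&3=1, 3&0=0, 1&4=0, 2&3=2, 5&1=1, 5&0=0, 3&6=2, 6&0=0, 0&1=0, 6&1=0, 7&4=4

0o110021020004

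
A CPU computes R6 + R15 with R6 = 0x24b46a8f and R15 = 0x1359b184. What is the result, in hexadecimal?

Add column by column in base 16, right to left:
  f+4 = 3 carry 1
  8+8+1 = 1 carry 1
  a+1+1 = c
  6+b = 1 carry 1
  4+9+1 = e
  b+5 = 0 carry 1
  4+3+1 = 8
  2+1 = 3

0x380e1c13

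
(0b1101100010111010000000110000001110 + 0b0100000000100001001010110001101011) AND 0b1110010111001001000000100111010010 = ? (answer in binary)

0b11001001000000100001010000

Add column by column in base 2, right to left:
  0+1 = 1
  1+1 = 0 carry 1
  1+0+1 = 0 carry 1
  1+1+1 = 1 carry 1
  0+0+1 = 1
  0+1 = 1
  0+1 = 1
  0+0 = 0
  0+0 = 0
  0+0 = 0
  1+1 = 0 carry 1
  1+1+1 = 1 carry 1
  0+0+1 = 1
  0+1 = 1
  0+0 = 0
  0+1 = 1
  0+0 = 0
  0+0 = 0
  0+1 = 1
  1+0 = 1
  0+0 = 0
  1+0 = 1
  1+0 = 1
  1+1 = 0 carry 1
  0+0+1 = 1
  1+0 = 1
  0+0 = 0
  0+0 = 0
  0+0 = 0
  1+0 = 1
  1+0 = 1
  0+0 = 0
  1+1 = 0 carry 1
  1+0+1 = 0 carry 1
  final carry 1
Sum = 0b10001100011011011001011100001111001; now AND with 0b1110010111001001000000100111010010:
  10001100011011011001011100001111001
& 01110010111001001000000100111010010
= 00000000011001001000000100001010000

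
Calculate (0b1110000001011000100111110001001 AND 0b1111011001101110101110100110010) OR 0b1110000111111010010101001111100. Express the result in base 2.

0b1110000001011000100111110001001 AND 0b1111011001101110101110100110010 = 0b1110000001001000100110100000000.
Then OR with 0b1110000111111010010101001111100.

0b1110000111111010110111101111100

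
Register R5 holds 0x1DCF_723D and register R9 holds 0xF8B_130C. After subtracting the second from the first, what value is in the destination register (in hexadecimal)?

0xE445F31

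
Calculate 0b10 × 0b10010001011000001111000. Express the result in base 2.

Multiply each base-2 digit by 2, carrying:
  0×2 = 0 → write 0
  0×2 = 0 → write 0
  0×2 = 0 → write 0
  1×2 = 2 → write 0 carry 1
  1×2+1 = 3 → write 1 carry 1
  1×2+1 = 3 → write 1 carry 1
  1×2+1 = 3 → write 1 carry 1
  0×2+1 = 1 → write 1
  0×2 = 0 → write 0
  0×2 = 0 → write 0
  0×2 = 0 → write 0
  0×2 = 0 → write 0
  1×2 = 2 → write 0 carry 1
  1×2+1 = 3 → write 1 carry 1
  0×2+1 = 1 → write 1
  1×2 = 2 → write 0 carry 1
  0×2+1 = 1 → write 1
  0×2 = 0 → write 0
  0×2 = 0 → write 0
  1×2 = 2 → write 0 carry 1
  0×2+1 = 1 → write 1
  0×2 = 0 → write 0
  1×2 = 2 → write 0 carry 1
  remaining carry: 1

0b100100010110000011110000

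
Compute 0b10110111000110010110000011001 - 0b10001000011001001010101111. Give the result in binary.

Subtract column by column in base 2:
  1-1 → 0
  0-1 → 1 (borrow)
  0-1-1 → 0 (borrow)
  1-1-1 → 1 (borrow)
  1-0-1 → 0
  0-1 → 1 (borrow)
  0-0-1 → 1 (borrow)
  0-1-1 → 0 (borrow)
  0-0-1 → 1 (borrow)
  0-1-1 → 0 (borrow)
  1-0-1 → 0
  1-0 → 1
  0-1 → 1 (borrow)
  1-0-1 → 0
  0-0 → 0
  0-1 → 1 (borrow)
  1-1-1 → 1 (borrow)
  1-0-1 → 0
  0-0 → 0
  0-0 → 0
  0-0 → 0
  1-1 → 0
  1-0 → 1
  1-0 → 1
  0-0 → 0
  1-1 → 0
  1-0 → 1
  0-0 → 0
  1-0 → 1

0b10100110000011001100101101010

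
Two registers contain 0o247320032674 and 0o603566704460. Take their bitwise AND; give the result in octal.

0o203120000460

AND each oct digit independently (no carries):
  2&6=2, 4&0=0, 7&3=3, 3&5=1, 2&6=2, 0&6=0, 0&7=0, 3&0=0, 2&4=0, 6&4=4, 7&6=6, 4&0=0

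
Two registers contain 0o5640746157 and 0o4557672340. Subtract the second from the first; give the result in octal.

0o1061053617

Subtract column by column in base 8:
  7-0 → 7
  5-4 → 1
  1-3 → 6 (borrow)
  6-2-1 → 3
  4-7 → 5 (borrow)
  7-6-1 → 0
  0-7 → 1 (borrow)
  4-5-1 → 6 (borrow)
  6-5-1 → 0
  5-4 → 1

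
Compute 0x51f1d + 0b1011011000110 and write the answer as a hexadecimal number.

0x535e3

0b1011011000110 = 0x16c6 in hexadecimal.
Add column by column in base 16, right to left:
  d+6 = 3 carry 1
  1+c+1 = e
  f+6 = 5 carry 1
  1+1+1 = 3
  5+0 = 5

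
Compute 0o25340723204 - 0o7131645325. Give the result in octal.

0o16207055657

Subtract column by column in base 8:
  4-5 → 7 (borrow)
  0-2-1 → 5 (borrow)
  2-3-1 → 6 (borrow)
  3-5-1 → 5 (borrow)
  2-4-1 → 5 (borrow)
  7-6-1 → 0
  0-1 → 7 (borrow)
  4-3-1 → 0
  3-1 → 2
  5-7 → 6 (borrow)
  2-0-1 → 1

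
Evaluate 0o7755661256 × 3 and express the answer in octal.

Multiply each base-8 digit by 3, carrying:
  6×3 = 18 → write 2 carry 2
  5×3+2 = 17 → write 1 carry 2
  2×3+2 = 8 → write 0 carry 1
  1×3+1 = 4 → write 4
  6×3 = 18 → write 2 carry 2
  6×3+2 = 20 → write 4 carry 2
  5×3+2 = 17 → write 1 carry 2
  5×3+2 = 17 → write 1 carry 2
  7×3+2 = 23 → write 7 carry 2
  7×3+2 = 23 → write 7 carry 2
  remaining carry: 2

0o27711424012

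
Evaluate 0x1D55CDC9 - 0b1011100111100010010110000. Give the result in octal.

0o3370404431

0x1D55CDC9 = 0o3525346711 in octal.
0b1011100111100010010110000 = 0o134742260 in octal.
Subtract column by column in base 8:
  1-0 → 1
  1-6 → 3 (borrow)
  7-2-1 → 4
  6-2 → 4
  4-4 → 0
  3-7 → 4 (borrow)
  5-4-1 → 0
  2-3 → 7 (borrow)
  5-1-1 → 3
  3-0 → 3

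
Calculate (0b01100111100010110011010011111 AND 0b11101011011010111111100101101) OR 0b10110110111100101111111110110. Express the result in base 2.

0b11110111111110111111111111111

0b01100111100010110011010011111 AND 0b11101011011010111111100101101 = 0b01100011000010110011000001101.
Then OR with 0b10110110111100101111111110110.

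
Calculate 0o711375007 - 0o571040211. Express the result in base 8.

0o120334576

Subtract column by column in base 8:
  7-1 → 6
  0-1 → 7 (borrow)
  0-2-1 → 5 (borrow)
  5-0-1 → 4
  7-4 → 3
  3-0 → 3
  1-1 → 0
  1-7 → 2 (borrow)
  7-5-1 → 1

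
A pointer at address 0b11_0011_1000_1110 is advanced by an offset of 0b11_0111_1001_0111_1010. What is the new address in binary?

Add column by column in base 2, right to left:
  0+0 = 0
  1+1 = 0 carry 1
  1+0+1 = 0 carry 1
  1+1+1 = 1 carry 1
  0+1+1 = 0 carry 1
  0+1+1 = 0 carry 1
  0+1+1 = 0 carry 1
  1+0+1 = 0 carry 1
  1+1+1 = 1 carry 1
  1+0+1 = 0 carry 1
  0+0+1 = 1
  0+1 = 1
  1+1 = 0 carry 1
  1+1+1 = 1 carry 1
  0+1+1 = 0 carry 1
  0+0+1 = 1
  0+1 = 1
  0+1 = 1

0b111010110100001000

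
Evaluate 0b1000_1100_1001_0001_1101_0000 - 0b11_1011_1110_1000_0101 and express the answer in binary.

0b100010001101001101001011

Subtract column by column in base 2:
  0-1 → 1 (borrow)
  0-0-1 → 1 (borrow)
  0-1-1 → 0 (borrow)
  0-0-1 → 1 (borrow)
  1-0-1 → 0
  0-0 → 0
  1-0 → 1
  1-1 → 0
  1-0 → 1
  0-1 → 1 (borrow)
  0-1-1 → 0 (borrow)
  0-1-1 → 0 (borrow)
  1-1-1 → 1 (borrow)
  0-1-1 → 0 (borrow)
  0-0-1 → 1 (borrow)
  1-1-1 → 1 (borrow)
  0-1-1 → 0 (borrow)
  0-1-1 → 0 (borrow)
  1-0-1 → 0
  1-0 → 1
  0-0 → 0
  0-0 → 0
  0-0 → 0
  1-0 → 1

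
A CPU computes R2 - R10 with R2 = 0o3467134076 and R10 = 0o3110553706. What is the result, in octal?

0o356360170

Subtract column by column in base 8:
  6-6 → 0
  7-0 → 7
  0-7 → 1 (borrow)
  4-3-1 → 0
  3-5 → 6 (borrow)
  1-5-1 → 3 (borrow)
  7-0-1 → 6
  6-1 → 5
  4-1 → 3
  3-3 → 0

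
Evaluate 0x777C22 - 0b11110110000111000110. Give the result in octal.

0x777C22 = 0o35676042 in octal.
0b11110110000111000110 = 0o3660706 in octal.
Subtract column by column in base 8:
  2-6 → 4 (borrow)
  4-0-1 → 3
  0-7 → 1 (borrow)
  6-0-1 → 5
  7-6 → 1
  6-6 → 0
  5-3 → 2
  3-0 → 3

0o32015134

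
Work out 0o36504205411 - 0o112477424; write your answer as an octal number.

0o36371505765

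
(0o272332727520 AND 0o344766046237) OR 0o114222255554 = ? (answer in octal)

0o354322257574

0o272332727520 AND 0o344766046237 = 0o240322006020.
Then OR with 0o114222255554.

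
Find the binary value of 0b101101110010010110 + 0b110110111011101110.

0b1100100101110000100

Add column by column in base 2, right to left:
  0+0 = 0
  1+1 = 0 carry 1
  1+1+1 = 1 carry 1
  0+1+1 = 0 carry 1
  1+0+1 = 0 carry 1
  0+1+1 = 0 carry 1
  0+1+1 = 0 carry 1
  1+1+1 = 1 carry 1
  0+0+1 = 1
  0+1 = 1
  1+1 = 0 carry 1
  1+1+1 = 1 carry 1
  1+0+1 = 0 carry 1
  0+1+1 = 0 carry 1
  1+1+1 = 1 carry 1
  1+0+1 = 0 carry 1
  0+1+1 = 0 carry 1
  1+1+1 = 1 carry 1
  final carry 1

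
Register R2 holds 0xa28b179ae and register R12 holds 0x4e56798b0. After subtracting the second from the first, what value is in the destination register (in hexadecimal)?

0x54349e0fe

Subtract column by column in base 16:
  e-0 → e
  a-b → f (borrow)
  9-8-1 → 0
  7-9 → e (borrow)
  1-7-1 → 9 (borrow)
  b-6-1 → 4
  8-5 → 3
  2-e → 4 (borrow)
  a-4-1 → 5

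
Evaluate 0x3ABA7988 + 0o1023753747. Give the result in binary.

0b1000011000010100101000101101111

0x3ABA7988 = 0b111010101110100111100110001000 in binary.
0o1023753747 = 0b1000010011111101011111100111 in binary.
Add column by column in base 2, right to left:
  0+1 = 1
  0+1 = 1
  0+1 = 1
  1+0 = 1
  0+0 = 0
  0+1 = 1
  0+1 = 1
  1+1 = 0 carry 1
  1+1+1 = 1 carry 1
  0+1+1 = 0 carry 1
  0+1+1 = 0 carry 1
  1+0+1 = 0 carry 1
  1+1+1 = 1 carry 1
  1+0+1 = 0 carry 1
  1+1+1 = 1 carry 1
  0+1+1 = 0 carry 1
  0+1+1 = 0 carry 1
  1+1+1 = 1 carry 1
  0+1+1 = 0 carry 1
  1+1+1 = 1 carry 1
  1+0+1 = 0 carry 1
  1+0+1 = 0 carry 1
  0+1+1 = 0 carry 1
  1+0+1 = 0 carry 1
  0+0+1 = 1
  1+0 = 1
  0+0 = 0
  1+1 = 0 carry 1
  1+0+1 = 0 carry 1
  1+0+1 = 0 carry 1
  final carry 1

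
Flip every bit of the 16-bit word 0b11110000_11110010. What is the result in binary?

0b0000111100001101

Invert each bit: 1111000011110010 → 0000111100001101.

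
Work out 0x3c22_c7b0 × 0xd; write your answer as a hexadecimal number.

Multiply each base-16 digit by 13, carrying:
  0×13 = 0 → write 0
  b×13 = 143 → write f carry 8
  7×13+8 = 99 → write 3 carry 6
  c×13+6 = 162 → write 2 carry 10
  2×13+10 = 36 → write 4 carry 2
  2×13+2 = 28 → write c carry 1
  c×13+1 = 157 → write d carry 9
  3×13+9 = 48 → write 0 carry 3
  remaining carry: 3

0x30dc423f0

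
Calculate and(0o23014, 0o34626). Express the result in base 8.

0o20004

AND each oct digit independently (no carries):
  2&3=2, 3&4=0, 0&6=0, 1&2=0, 4&6=4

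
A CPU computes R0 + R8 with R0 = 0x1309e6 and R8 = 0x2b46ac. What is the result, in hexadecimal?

0x3e5092

Add column by column in base 16, right to left:
  6+c = 2 carry 1
  e+a+1 = 9 carry 1
  9+6+1 = 0 carry 1
  0+4+1 = 5
  3+b = e
  1+2 = 3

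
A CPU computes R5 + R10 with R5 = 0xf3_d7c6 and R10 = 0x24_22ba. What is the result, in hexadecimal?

Add column by column in base 16, right to left:
  6+a = 0 carry 1
  c+b+1 = 8 carry 1
  7+2+1 = a
  d+2 = f
  3+4 = 7
  f+2 = 1 carry 1
  final carry 1

0x117fa80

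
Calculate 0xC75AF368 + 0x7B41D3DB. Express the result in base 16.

0x1429CC743

Add column by column in base 16, right to left:
  8+B = 3 carry 1
  6+D+1 = 4 carry 1
  3+3+1 = 7
  F+D = C carry 1
  A+1+1 = C
  5+4 = 9
  7+B = 2 carry 1
  C+7+1 = 4 carry 1
  final carry 1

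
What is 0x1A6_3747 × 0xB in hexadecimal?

0x1224600D

Multiply each base-16 digit by 11, carrying:
  7×11 = 77 → write D carry 4
  4×11+4 = 48 → write 0 carry 3
  7×11+3 = 80 → write 0 carry 5
  3×11+5 = 38 → write 6 carry 2
  6×11+2 = 68 → write 4 carry 4
  A×11+4 = 114 → write 2 carry 7
  1×11+7 = 18 → write 2 carry 1
  remaining carry: 1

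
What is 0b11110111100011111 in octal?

Group the bits in threes: 011 110 111 100 011 111 → 367437.

0o367437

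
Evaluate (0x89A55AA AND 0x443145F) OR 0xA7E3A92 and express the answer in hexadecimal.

0xA7E3E9A

0x89A55AA AND 0x443145F = 0x002140A.
Then OR with 0xA7E3A92.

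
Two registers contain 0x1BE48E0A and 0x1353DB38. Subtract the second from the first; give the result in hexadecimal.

0x890B2D2

Subtract column by column in base 16:
  A-8 → 2
  0-3 → D (borrow)
  E-B-1 → 2
  8-D → B (borrow)
  4-3-1 → 0
  E-5 → 9
  B-3 → 8
  1-1 → 0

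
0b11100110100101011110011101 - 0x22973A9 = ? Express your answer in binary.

0b1011100001110001111110100

0x22973A9 = 0b10001010010111001110101001 in binary.
Subtract column by column in base 2:
  1-1 → 0
  0-0 → 0
  1-0 → 1
  1-1 → 0
  1-0 → 1
  0-1 → 1 (borrow)
  0-0-1 → 1 (borrow)
  1-1-1 → 1 (borrow)
  1-1-1 → 1 (borrow)
  1-1-1 → 1 (borrow)
  1-0-1 → 0
  0-0 → 0
  1-1 → 0
  0-1 → 1 (borrow)
  1-1-1 → 1 (borrow)
  0-0-1 → 1 (borrow)
  0-1-1 → 0 (borrow)
  1-0-1 → 0
  0-0 → 0
  1-1 → 0
  1-0 → 1
  0-1 → 1 (borrow)
  0-0-1 → 1 (borrow)
  1-0-1 → 0
  1-0 → 1
  1-1 → 0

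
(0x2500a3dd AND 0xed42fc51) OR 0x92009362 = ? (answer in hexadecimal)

0x2500a3dd AND 0xed42fc51 = 0x2500a051.
Then OR with 0x92009362.

0xb700b373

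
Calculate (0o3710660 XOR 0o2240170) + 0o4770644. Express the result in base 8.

First 0o3710660 XOR 0o2240170 = 0o1550710.
Add column by column in base 8, right to left:
  0+4 = 4
  1+4 = 5
  7+6 = 5 carry 1
  0+0+1 = 1
  5+7 = 4 carry 1
  5+7+1 = 5 carry 1
  1+4+1 = 6

0o6541554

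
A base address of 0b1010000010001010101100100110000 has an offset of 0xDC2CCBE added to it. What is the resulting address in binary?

0b1011110000010000010010111101110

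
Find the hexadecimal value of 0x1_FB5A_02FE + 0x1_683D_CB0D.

0x36397CE0B

Add column by column in base 16, right to left:
  E+D = B carry 1
  F+0+1 = 0 carry 1
  2+B+1 = E
  0+C = C
  A+D = 7 carry 1
  5+3+1 = 9
  B+8 = 3 carry 1
  F+6+1 = 6 carry 1
  1+1+1 = 3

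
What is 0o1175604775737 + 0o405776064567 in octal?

0o1603603062526

Add column by column in base 8, right to left:
  7+7 = 6 carry 1
  3+6+1 = 2 carry 1
  7+5+1 = 5 carry 1
  5+4+1 = 2 carry 1
  7+6+1 = 6 carry 1
  7+0+1 = 0 carry 1
  4+6+1 = 3 carry 1
  0+7+1 = 0 carry 1
  6+7+1 = 6 carry 1
  5+5+1 = 3 carry 1
  7+0+1 = 0 carry 1
  1+4+1 = 6
  1+0 = 1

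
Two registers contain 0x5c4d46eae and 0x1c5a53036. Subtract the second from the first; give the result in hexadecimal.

0x3ff2f3e78

Subtract column by column in base 16:
  e-6 → 8
  a-3 → 7
  e-0 → e
  6-3 → 3
  4-5 → f (borrow)
  d-a-1 → 2
  4-5 → f (borrow)
  c-c-1 → f (borrow)
  5-1-1 → 3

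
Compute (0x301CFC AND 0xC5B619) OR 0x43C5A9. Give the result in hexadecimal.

0x43D5B9

0x301CFC AND 0xC5B619 = 0x001418.
Then OR with 0x43C5A9.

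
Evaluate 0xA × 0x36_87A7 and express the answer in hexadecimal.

0x2214C86

Multiply each base-16 digit by 10, carrying:
  7×10 = 70 → write 6 carry 4
  A×10+4 = 104 → write 8 carry 6
  7×10+6 = 76 → write C carry 4
  8×10+4 = 84 → write 4 carry 5
  6×10+5 = 65 → write 1 carry 4
  3×10+4 = 34 → write 2 carry 2
  remaining carry: 2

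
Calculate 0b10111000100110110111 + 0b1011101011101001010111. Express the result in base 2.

0b1110100100010000001110

Add column by column in base 2, right to left:
  1+1 = 0 carry 1
  1+1+1 = 1 carry 1
  1+1+1 = 1 carry 1
  0+0+1 = 1
  1+1 = 0 carry 1
  1+0+1 = 0 carry 1
  0+1+1 = 0 carry 1
  1+0+1 = 0 carry 1
  1+0+1 = 0 carry 1
  0+1+1 = 0 carry 1
  0+0+1 = 1
  1+1 = 0 carry 1
  0+1+1 = 0 carry 1
  0+1+1 = 0 carry 1
  0+0+1 = 1
  1+1 = 0 carry 1
  1+0+1 = 0 carry 1
  1+1+1 = 1 carry 1
  0+1+1 = 0 carry 1
  1+1+1 = 1 carry 1
  0+0+1 = 1
  0+1 = 1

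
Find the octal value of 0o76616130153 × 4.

Multiply each base-8 digit by 4, carrying:
  3×4 = 12 → write 4 carry 1
  5×4+1 = 21 → write 5 carry 2
  1×4+2 = 6 → write 6
  0×4 = 0 → write 0
  3×4 = 12 → write 4 carry 1
  1×4+1 = 5 → write 5
  6×4 = 24 → write 0 carry 3
  1×4+3 = 7 → write 7
  6×4 = 24 → write 0 carry 3
  6×4+3 = 27 → write 3 carry 3
  7×4+3 = 31 → write 7 carry 3
  remaining carry: 3

0o373070540654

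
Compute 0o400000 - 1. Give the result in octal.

The trailing 5 digits are 0, so subtracting 1 borrows through: they become 7 and the next digit up decrements.

0o377777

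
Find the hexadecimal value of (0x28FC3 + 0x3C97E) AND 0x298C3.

Add column by column in base 16, right to left:
  3+E = 1 carry 1
  C+7+1 = 4 carry 1
  F+9+1 = 9 carry 1
  8+C+1 = 5 carry 1
  2+3+1 = 6
Sum = 0x65941; now AND with 0x298C3:
  6&2=2, 5&9=1, 9&8=8, 4&C=4, 1&3=1

0x21841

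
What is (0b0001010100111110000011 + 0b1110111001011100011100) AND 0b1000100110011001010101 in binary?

0b110011000010101

Add column by column in base 2, right to left:
  1+0 = 1
  1+0 = 1
  0+1 = 1
  0+1 = 1
  0+1 = 1
  0+0 = 0
  0+0 = 0
  1+0 = 1
  1+1 = 0 carry 1
  1+1+1 = 1 carry 1
  1+1+1 = 1 carry 1
  1+0+1 = 0 carry 1
  0+1+1 = 0 carry 1
  0+0+1 = 1
  1+0 = 1
  0+1 = 1
  1+1 = 0 carry 1
  0+1+1 = 0 carry 1
  1+0+1 = 0 carry 1
  0+1+1 = 0 carry 1
  0+1+1 = 0 carry 1
  0+1+1 = 0 carry 1
  final carry 1
Sum = 0b10000001110011010011111; now AND with 0b1000100110011001010101:
  10000001110011010011111
& 01000100110011001010101
= 00000000110011000010101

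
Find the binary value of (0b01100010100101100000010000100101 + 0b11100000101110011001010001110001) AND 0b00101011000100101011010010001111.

0b11000000101001000010000110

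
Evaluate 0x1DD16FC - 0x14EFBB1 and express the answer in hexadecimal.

0x8E1B4B

Subtract column by column in base 16:
  C-1 → B
  F-B → 4
  6-B → B (borrow)
  1-F-1 → 1 (borrow)
  D-E-1 → E (borrow)
  D-4-1 → 8
  1-1 → 0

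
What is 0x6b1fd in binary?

0b1101011000111111101

Expand each hex digit to 4 bits: 6=0110 b=1011 1=0001 f=1111 d=1101.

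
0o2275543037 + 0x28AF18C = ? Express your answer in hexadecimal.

0o2275543037 = 0x12F6C61F in hexadecimal.
Add column by column in base 16, right to left:
  F+C = B carry 1
  1+8+1 = A
  6+1 = 7
  C+F = B carry 1
  6+A+1 = 1 carry 1
  F+8+1 = 8 carry 1
  2+2+1 = 5
  1+0 = 1

0x1581B7AB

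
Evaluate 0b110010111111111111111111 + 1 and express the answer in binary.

0b110011000000000000000000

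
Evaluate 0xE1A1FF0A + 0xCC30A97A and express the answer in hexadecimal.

0x1ADD2A884

Add column by column in base 16, right to left:
  A+A = 4 carry 1
  0+7+1 = 8
  F+9 = 8 carry 1
  F+A+1 = A carry 1
  1+0+1 = 2
  A+3 = D
  1+C = D
  E+C = A carry 1
  final carry 1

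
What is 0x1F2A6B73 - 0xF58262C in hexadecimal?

Subtract column by column in base 16:
  3-C → 7 (borrow)
  7-2-1 → 4
  B-6 → 5
  6-2 → 4
  A-8 → 2
  2-5 → D (borrow)
  F-F-1 → F (borrow)
  1-0-1 → 0

0xFD24547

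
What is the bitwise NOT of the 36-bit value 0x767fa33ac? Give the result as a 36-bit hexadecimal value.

0x89805cc53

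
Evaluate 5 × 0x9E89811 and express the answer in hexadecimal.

Multiply each base-16 digit by 5, carrying:
  1×5 = 5 → write 5
  1×5 = 5 → write 5
  8×5 = 40 → write 8 carry 2
  9×5+2 = 47 → write F carry 2
  8×5+2 = 42 → write A carry 2
  E×5+2 = 72 → write 8 carry 4
  9×5+4 = 49 → write 1 carry 3
  remaining carry: 3

0x318AF855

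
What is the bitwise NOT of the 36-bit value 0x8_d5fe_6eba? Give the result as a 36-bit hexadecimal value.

Each hex digit d becomes f−d:
  8→7, d→2, 5→a, f→0, e→1, 6→9, e→1, b→4, a→5

0x72a019145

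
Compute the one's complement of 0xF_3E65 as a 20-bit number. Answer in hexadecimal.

0x0C19A

Each hex digit d becomes F−d:
  F→0, 3→C, E→1, 6→9, 5→A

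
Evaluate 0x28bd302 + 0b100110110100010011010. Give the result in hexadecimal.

0x29f3b9c

0b100110110100010011010 = 0x13689a in hexadecimal.
Add column by column in base 16, right to left:
  2+a = c
  0+9 = 9
  3+8 = b
  d+6 = 3 carry 1
  b+3+1 = f
  8+1 = 9
  2+0 = 2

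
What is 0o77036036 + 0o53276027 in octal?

Add column by column in base 8, right to left:
  6+7 = 5 carry 1
  3+2+1 = 6
  0+0 = 0
  6+6 = 4 carry 1
  3+7+1 = 3 carry 1
  0+2+1 = 3
  7+3 = 2 carry 1
  7+5+1 = 5 carry 1
  final carry 1

0o152334065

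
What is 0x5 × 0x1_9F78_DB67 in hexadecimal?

Multiply each base-16 digit by 5, carrying:
  7×5 = 35 → write 3 carry 2
  6×5+2 = 32 → write 0 carry 2
  B×5+2 = 57 → write 9 carry 3
  D×5+3 = 68 → write 4 carry 4
  8×5+4 = 44 → write C carry 2
  7×5+2 = 37 → write 5 carry 2
  F×5+2 = 77 → write D carry 4
  9×5+4 = 49 → write 1 carry 3
  1×5+3 = 8 → write 8

0x81D5C4903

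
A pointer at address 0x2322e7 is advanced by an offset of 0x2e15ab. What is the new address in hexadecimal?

0x513892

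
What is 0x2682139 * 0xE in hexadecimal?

0x21B1D11E

Multiply each base-16 digit by 14, carrying:
  9×14 = 126 → write E carry 7
  3×14+7 = 49 → write 1 carry 3
  1×14+3 = 17 → write 1 carry 1
  2×14+1 = 29 → write D carry 1
  8×14+1 = 113 → write 1 carry 7
  6×14+7 = 91 → write B carry 5
  2×14+5 = 33 → write 1 carry 2
  remaining carry: 2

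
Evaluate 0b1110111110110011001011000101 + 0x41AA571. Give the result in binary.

0b10011000101011101100000110110

0x41AA571 = 0b100000110101010010101110001 in binary.
Add column by column in base 2, right to left:
  1+1 = 0 carry 1
  0+0+1 = 1
  1+0 = 1
  0+0 = 0
  0+1 = 1
  0+1 = 1
  1+1 = 0 carry 1
  1+0+1 = 0 carry 1
  0+1+1 = 0 carry 1
  1+0+1 = 0 carry 1
  0+1+1 = 0 carry 1
  0+0+1 = 1
  1+0 = 1
  1+1 = 0 carry 1
  0+0+1 = 1
  0+1 = 1
  1+0 = 1
  1+1 = 0 carry 1
  0+0+1 = 1
  1+1 = 0 carry 1
  1+1+1 = 1 carry 1
  1+0+1 = 0 carry 1
  1+0+1 = 0 carry 1
  1+0+1 = 0 carry 1
  0+0+1 = 1
  1+0 = 1
  1+1 = 0 carry 1
  1+0+1 = 0 carry 1
  final carry 1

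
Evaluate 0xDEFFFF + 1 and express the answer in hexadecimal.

0xDF0000

The trailing 4 digits are F (max in base 16), so adding 1 cascades: they roll to 0 and the next digit up increments.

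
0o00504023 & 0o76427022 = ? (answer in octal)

0o00404022

AND each oct digit independently (no carries):
  0&7=0, 0&6=0, 5&4=4, 0&2=0, 4&7=4, 0&0=0, 2&2=2, 3&2=2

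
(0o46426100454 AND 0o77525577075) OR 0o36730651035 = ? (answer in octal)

0o76734751075

0o46426100454 AND 0o77525577075 = 0o46424100054.
Then OR with 0o36730651035.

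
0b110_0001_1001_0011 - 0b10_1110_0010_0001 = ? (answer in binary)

0b11001101110010

Subtract column by column in base 2:
  1-1 → 0
  1-0 → 1
  0-0 → 0
  0-0 → 0
  1-0 → 1
  0-1 → 1 (borrow)
  0-0-1 → 1 (borrow)
  1-0-1 → 0
  1-0 → 1
  0-1 → 1 (borrow)
  0-1-1 → 0 (borrow)
  0-1-1 → 0 (borrow)
  0-0-1 → 1 (borrow)
  1-1-1 → 1 (borrow)
  1-0-1 → 0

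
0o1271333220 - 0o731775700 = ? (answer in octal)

0o337335320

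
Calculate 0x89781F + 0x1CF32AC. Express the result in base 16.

Add column by column in base 16, right to left:
  F+C = B carry 1
  1+A+1 = C
  8+2 = A
  7+3 = A
  9+F = 8 carry 1
  8+C+1 = 5 carry 1
  0+1+1 = 2

0x258AACB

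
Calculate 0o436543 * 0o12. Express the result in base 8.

0o5462736

Multiply each base-8 digit by 10, carrying:
  3×10 = 30 → write 6 carry 3
  4×10+3 = 43 → write 3 carry 5
  5×10+5 = 55 → write 7 carry 6
  6×10+6 = 66 → write 2 carry 8
  3×10+8 = 38 → write 6 carry 4
  4×10+4 = 44 → write 4 carry 5
  remaining carry: 5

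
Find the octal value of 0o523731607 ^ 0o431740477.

XOR each oct digit independently (no carries):
  5^4=1, 2^3=1, 3^1=2, 7^7=0, 3^4=7, 1^0=1, 6^4=2, 0^7=7, 7^7=0

0o112071270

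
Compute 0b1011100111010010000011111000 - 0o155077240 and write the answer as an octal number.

0o1172121130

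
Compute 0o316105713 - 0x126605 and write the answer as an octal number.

0o311422706

0x126605 = 0o4463005 in octal.
Subtract column by column in base 8:
  3-5 → 6 (borrow)
  1-0-1 → 0
  7-0 → 7
  5-3 → 2
  0-6 → 2 (borrow)
  1-4-1 → 4 (borrow)
  6-4-1 → 1
  1-0 → 1
  3-0 → 3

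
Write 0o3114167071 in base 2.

Each octal digit is 3 bits: 3=011 1=001 1=001 4=100 1=001 6=110 7=111 0=000 7=111 1=001.

0b11001001100001110111000111001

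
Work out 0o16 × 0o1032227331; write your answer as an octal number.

Multiply each base-8 digit by 14, carrying:
  1×14 = 14 → write 6 carry 1
  3×14+1 = 43 → write 3 carry 5
  3×14+5 = 47 → write 7 carry 5
  7×14+5 = 103 → write 7 carry 12
  2×14+12 = 40 → write 0 carry 5
  2×14+5 = 33 → write 1 carry 4
  2×14+4 = 32 → write 0 carry 4
  3×14+4 = 46 → write 6 carry 5
  0×14+5 = 5 → write 5
  1×14 = 14 → write 6 carry 1
  remaining carry: 1

0o16560107736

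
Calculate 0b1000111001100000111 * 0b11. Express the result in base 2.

0b11010101100100010101

Multiply each base-2 digit by 3, carrying:
  1×3 = 3 → write 1 carry 1
  1×3+1 = 4 → write 0 carry 2
  1×3+2 = 5 → write 1 carry 2
  0×3+2 = 2 → write 0 carry 1
  0×3+1 = 1 → write 1
  0×3 = 0 → write 0
  0×3 = 0 → write 0
  0×3 = 0 → write 0
  1×3 = 3 → write 1 carry 1
  1×3+1 = 4 → write 0 carry 2
  0×3+2 = 2 → write 0 carry 1
  0×3+1 = 1 → write 1
  1×3 = 3 → write 1 carry 1
  1×3+1 = 4 → write 0 carry 2
  1×3+2 = 5 → write 1 carry 2
  0×3+2 = 2 → write 0 carry 1
  0×3+1 = 1 → write 1
  0×3 = 0 → write 0
  1×3 = 3 → write 1 carry 1
  remaining carry: 1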